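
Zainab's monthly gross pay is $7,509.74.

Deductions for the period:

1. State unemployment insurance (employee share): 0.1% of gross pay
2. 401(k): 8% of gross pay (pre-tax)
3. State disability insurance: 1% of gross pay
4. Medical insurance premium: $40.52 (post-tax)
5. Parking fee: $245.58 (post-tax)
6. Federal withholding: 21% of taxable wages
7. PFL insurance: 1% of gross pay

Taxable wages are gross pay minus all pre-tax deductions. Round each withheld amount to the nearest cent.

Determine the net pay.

401(k): $7,509.74 × 0.08 = $600.78
Taxable wages = $7,509.74 − $600.78 = $6,908.96
Federal withholding: $6,908.96 × 0.21 = $1,450.88
State unemployment insurance (employee share): $7,509.74 × 0.001 = $7.51
State disability insurance: $7,509.74 × 0.01 = $75.10
PFL insurance: $7,509.74 × 0.01 = $75.10
Parking fee: $245.58
Medical insurance premium: $40.52
Total deductions = $600.78 + $1,450.88 + $7.51 + $75.10 + $75.10 + $245.58 + $40.52 = $2,495.47
Net pay = $7,509.74 − $2,495.47 = $5,014.27

$5,014.27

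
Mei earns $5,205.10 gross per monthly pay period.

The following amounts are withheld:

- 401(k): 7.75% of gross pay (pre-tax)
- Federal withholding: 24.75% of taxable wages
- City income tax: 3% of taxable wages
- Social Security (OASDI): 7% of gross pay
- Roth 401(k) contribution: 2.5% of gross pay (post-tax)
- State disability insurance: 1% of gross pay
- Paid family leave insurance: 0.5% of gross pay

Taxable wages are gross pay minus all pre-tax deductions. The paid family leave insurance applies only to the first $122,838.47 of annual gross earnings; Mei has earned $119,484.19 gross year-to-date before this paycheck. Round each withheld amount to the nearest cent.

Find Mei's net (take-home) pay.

$2,905.92

401(k): $5,205.10 × 0.0775 = $403.40
Taxable wages = $5,205.10 − $403.40 = $4,801.70
Federal withholding: $4,801.70 × 0.2475 = $1,188.42
City income tax: $4,801.70 × 0.03 = $144.05
Social Security (OASDI): $5,205.10 × 0.07 = $364.36
Paid family leave insurance: only $122,838.47 − $119,484.19 = $3,354.28 of this check is subject → $3,354.28 × 0.005 = $16.77
State disability insurance: $5,205.10 × 0.01 = $52.05
Roth 401(k) contribution: $5,205.10 × 0.025 = $130.13
Total deductions = $403.40 + $1,188.42 + $144.05 + $364.36 + $16.77 + $52.05 + $130.13 = $2,299.18
Net pay = $5,205.10 − $2,299.18 = $2,905.92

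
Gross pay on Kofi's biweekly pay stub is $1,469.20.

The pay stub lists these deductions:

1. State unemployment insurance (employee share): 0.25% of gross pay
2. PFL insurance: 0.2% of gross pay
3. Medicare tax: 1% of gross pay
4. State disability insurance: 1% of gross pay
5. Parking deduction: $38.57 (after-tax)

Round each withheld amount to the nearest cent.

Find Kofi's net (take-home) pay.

PFL insurance: $1,469.20 × 0.002 = $2.94
State unemployment insurance (employee share): $1,469.20 × 0.0025 = $3.67
Medicare tax: $1,469.20 × 0.01 = $14.69
State disability insurance: $1,469.20 × 0.01 = $14.69
Parking deduction: $38.57
Total deductions = $2.94 + $3.67 + $14.69 + $14.69 + $38.57 = $74.56
Net pay = $1,469.20 − $74.56 = $1,394.64

$1,394.64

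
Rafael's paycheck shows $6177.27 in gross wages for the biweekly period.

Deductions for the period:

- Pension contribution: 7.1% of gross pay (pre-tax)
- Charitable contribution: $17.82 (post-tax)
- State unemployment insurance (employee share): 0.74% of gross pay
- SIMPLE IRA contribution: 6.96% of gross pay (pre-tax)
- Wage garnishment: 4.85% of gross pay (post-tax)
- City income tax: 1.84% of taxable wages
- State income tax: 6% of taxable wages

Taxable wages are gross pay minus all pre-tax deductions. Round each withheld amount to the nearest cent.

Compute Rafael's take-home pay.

SIMPLE IRA contribution: $6177.27 × 0.0696 = $429.94
Pension contribution: $6177.27 × 0.071 = $438.59
Pre-tax total = $429.94 + $438.59 = $868.53
Taxable wages = $6177.27 − $868.53 = $5308.74
State income tax: $5308.74 × 0.06 = $318.52
City income tax: $5308.74 × 0.0184 = $97.68
State unemployment insurance (employee share): $6177.27 × 0.0074 = $45.71
Wage garnishment: $6177.27 × 0.0485 = $299.60
Charitable contribution: $17.82
Total deductions = $429.94 + $438.59 + $318.52 + $97.68 + $45.71 + $299.60 + $17.82 = $1647.86
Net pay = $6177.27 − $1647.86 = $4529.41

$4529.41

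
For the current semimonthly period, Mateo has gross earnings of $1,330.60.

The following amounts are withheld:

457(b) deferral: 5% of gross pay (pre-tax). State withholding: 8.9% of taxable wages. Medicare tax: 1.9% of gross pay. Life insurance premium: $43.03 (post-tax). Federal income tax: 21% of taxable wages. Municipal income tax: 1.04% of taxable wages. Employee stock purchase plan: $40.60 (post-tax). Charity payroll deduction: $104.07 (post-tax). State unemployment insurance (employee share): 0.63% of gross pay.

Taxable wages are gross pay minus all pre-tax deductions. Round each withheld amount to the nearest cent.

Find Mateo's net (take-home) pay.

$651.61

457(b) deferral: $1,330.60 × 0.05 = $66.53
Taxable wages = $1,330.60 − $66.53 = $1,264.07
Municipal income tax: $1,264.07 × 0.0104 = $13.15
State withholding: $1,264.07 × 0.089 = $112.50
Federal income tax: $1,264.07 × 0.21 = $265.45
Medicare tax: $1,330.60 × 0.019 = $25.28
State unemployment insurance (employee share): $1,330.60 × 0.0063 = $8.38
Employee stock purchase plan: $40.60
Life insurance premium: $43.03
Charity payroll deduction: $104.07
Total deductions = $66.53 + $13.15 + $112.50 + $265.45 + $25.28 + $8.38 + $40.60 + $43.03 + $104.07 = $678.99
Net pay = $1,330.60 − $678.99 = $651.61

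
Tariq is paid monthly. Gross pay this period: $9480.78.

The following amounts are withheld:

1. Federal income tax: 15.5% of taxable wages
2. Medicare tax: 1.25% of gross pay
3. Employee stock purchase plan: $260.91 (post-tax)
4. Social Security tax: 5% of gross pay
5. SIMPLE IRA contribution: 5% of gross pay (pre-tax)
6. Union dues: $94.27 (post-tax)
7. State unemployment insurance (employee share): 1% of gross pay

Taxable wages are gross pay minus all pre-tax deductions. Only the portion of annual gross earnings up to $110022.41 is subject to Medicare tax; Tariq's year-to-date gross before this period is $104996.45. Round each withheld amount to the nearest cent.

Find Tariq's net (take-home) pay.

$6623.85

SIMPLE IRA contribution: $9480.78 × 0.05 = $474.04
Taxable wages = $9480.78 − $474.04 = $9006.74
Federal income tax: $9006.74 × 0.155 = $1396.04
Social Security tax: $9480.78 × 0.05 = $474.04
Medicare tax: only $110022.41 − $104996.45 = $5025.96 of this check is subject → $5025.96 × 0.0125 = $62.82
State unemployment insurance (employee share): $9480.78 × 0.01 = $94.81
Employee stock purchase plan: $260.91
Union dues: $94.27
Total deductions = $474.04 + $1396.04 + $474.04 + $62.82 + $94.81 + $260.91 + $94.27 = $2856.93
Net pay = $9480.78 − $2856.93 = $6623.85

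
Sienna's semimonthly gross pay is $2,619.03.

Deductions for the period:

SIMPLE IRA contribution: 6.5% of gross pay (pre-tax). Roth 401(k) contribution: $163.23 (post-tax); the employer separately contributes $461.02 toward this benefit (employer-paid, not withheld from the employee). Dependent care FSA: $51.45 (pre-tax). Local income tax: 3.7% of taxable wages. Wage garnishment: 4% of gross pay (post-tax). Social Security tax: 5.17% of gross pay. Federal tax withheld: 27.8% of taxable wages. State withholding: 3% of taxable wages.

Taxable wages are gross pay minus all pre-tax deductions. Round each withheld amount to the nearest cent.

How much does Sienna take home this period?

SIMPLE IRA contribution: $2,619.03 × 0.065 = $170.24
Dependent care FSA: $51.45
Pre-tax total = $170.24 + $51.45 = $221.69
Taxable wages = $2,619.03 − $221.69 = $2,397.34
Federal tax withheld: $2,397.34 × 0.278 = $666.46
State withholding: $2,397.34 × 0.03 = $71.92
Local income tax: $2,397.34 × 0.037 = $88.70
Social Security tax: $2,619.03 × 0.0517 = $135.40
Wage garnishment: $2,619.03 × 0.04 = $104.76
Roth 401(k) contribution: $163.23
(Employer's $461.02 toward Roth 401(k) contribution is not withheld from the employee.)
Total deductions = $170.24 + $51.45 + $666.46 + $71.92 + $88.70 + $135.40 + $104.76 + $163.23 = $1,452.16
Net pay = $2,619.03 − $1,452.16 = $1,166.87

$1,166.87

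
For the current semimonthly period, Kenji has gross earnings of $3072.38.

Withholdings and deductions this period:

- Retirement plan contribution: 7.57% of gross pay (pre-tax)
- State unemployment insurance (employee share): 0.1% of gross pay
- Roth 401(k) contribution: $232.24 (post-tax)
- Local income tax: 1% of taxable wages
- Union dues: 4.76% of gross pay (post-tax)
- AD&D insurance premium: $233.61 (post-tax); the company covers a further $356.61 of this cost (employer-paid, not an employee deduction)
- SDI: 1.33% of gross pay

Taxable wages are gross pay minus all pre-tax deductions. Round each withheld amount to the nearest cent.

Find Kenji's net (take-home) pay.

$2155.37

Retirement plan contribution: $3072.38 × 0.0757 = $232.58
Taxable wages = $3072.38 − $232.58 = $2839.80
Local income tax: $2839.80 × 0.01 = $28.40
SDI: $3072.38 × 0.0133 = $40.86
State unemployment insurance (employee share): $3072.38 × 0.001 = $3.07
Union dues: $3072.38 × 0.0476 = $146.25
AD&D insurance premium: $233.61
Roth 401(k) contribution: $232.24
(Employer's $356.61 toward AD&D insurance premium is not withheld from the employee.)
Total deductions = $232.58 + $28.40 + $40.86 + $3.07 + $146.25 + $233.61 + $232.24 = $917.01
Net pay = $3072.38 − $917.01 = $2155.37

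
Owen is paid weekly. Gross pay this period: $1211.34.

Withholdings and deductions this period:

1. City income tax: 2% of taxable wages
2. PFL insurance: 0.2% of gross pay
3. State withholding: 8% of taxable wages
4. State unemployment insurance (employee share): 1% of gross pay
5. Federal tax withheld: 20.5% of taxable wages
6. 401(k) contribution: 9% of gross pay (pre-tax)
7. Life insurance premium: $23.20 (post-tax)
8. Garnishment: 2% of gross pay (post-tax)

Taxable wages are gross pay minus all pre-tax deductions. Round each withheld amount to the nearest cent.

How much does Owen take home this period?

401(k) contribution: $1211.34 × 0.09 = $109.02
Taxable wages = $1211.34 − $109.02 = $1102.32
City income tax: $1102.32 × 0.02 = $22.05
Federal tax withheld: $1102.32 × 0.205 = $225.98
State withholding: $1102.32 × 0.08 = $88.19
State unemployment insurance (employee share): $1211.34 × 0.01 = $12.11
PFL insurance: $1211.34 × 0.002 = $2.42
Life insurance premium: $23.20
Garnishment: $1211.34 × 0.02 = $24.23
Total deductions = $109.02 + $22.05 + $225.98 + $88.19 + $12.11 + $2.42 + $23.20 + $24.23 = $507.20
Net pay = $1211.34 − $507.20 = $704.14

$704.14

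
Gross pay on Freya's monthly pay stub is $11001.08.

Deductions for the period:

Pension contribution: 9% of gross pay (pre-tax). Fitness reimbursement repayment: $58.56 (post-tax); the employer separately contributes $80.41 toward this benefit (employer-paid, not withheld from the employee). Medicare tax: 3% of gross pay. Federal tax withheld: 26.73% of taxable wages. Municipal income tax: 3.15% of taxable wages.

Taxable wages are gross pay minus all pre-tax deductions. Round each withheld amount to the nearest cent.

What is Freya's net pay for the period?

$6631.11

Pension contribution: $11001.08 × 0.09 = $990.10
Taxable wages = $11001.08 − $990.10 = $10010.98
Municipal income tax: $10010.98 × 0.0315 = $315.35
Federal tax withheld: $10010.98 × 0.2673 = $2675.93
Medicare tax: $11001.08 × 0.03 = $330.03
Fitness reimbursement repayment: $58.56
(Employer's $80.41 toward fitness reimbursement repayment is not withheld from the employee.)
Total deductions = $990.10 + $315.35 + $2675.93 + $330.03 + $58.56 = $4369.97
Net pay = $11001.08 − $4369.97 = $6631.11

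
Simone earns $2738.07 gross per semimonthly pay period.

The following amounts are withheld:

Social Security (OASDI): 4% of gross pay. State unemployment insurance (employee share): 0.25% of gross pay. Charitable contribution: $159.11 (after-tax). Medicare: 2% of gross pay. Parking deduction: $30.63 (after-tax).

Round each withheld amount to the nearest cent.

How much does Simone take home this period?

$2377.20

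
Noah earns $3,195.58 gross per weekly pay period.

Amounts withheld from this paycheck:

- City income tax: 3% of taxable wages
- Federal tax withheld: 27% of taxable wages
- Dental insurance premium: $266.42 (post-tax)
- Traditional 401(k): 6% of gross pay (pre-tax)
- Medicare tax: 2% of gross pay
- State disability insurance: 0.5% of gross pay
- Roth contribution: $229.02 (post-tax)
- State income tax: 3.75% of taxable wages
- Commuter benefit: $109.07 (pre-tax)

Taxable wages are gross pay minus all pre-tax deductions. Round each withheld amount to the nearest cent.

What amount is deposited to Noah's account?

$1,342.47

Traditional 401(k): $3,195.58 × 0.06 = $191.73
Commuter benefit: $109.07
Pre-tax total = $191.73 + $109.07 = $300.80
Taxable wages = $3,195.58 − $300.80 = $2,894.78
City income tax: $2,894.78 × 0.03 = $86.84
Federal tax withheld: $2,894.78 × 0.27 = $781.59
State income tax: $2,894.78 × 0.0375 = $108.55
Medicare tax: $3,195.58 × 0.02 = $63.91
State disability insurance: $3,195.58 × 0.005 = $15.98
Roth contribution: $229.02
Dental insurance premium: $266.42
Total deductions = $191.73 + $109.07 + $86.84 + $781.59 + $108.55 + $63.91 + $15.98 + $229.02 + $266.42 = $1,853.11
Net pay = $3,195.58 − $1,853.11 = $1,342.47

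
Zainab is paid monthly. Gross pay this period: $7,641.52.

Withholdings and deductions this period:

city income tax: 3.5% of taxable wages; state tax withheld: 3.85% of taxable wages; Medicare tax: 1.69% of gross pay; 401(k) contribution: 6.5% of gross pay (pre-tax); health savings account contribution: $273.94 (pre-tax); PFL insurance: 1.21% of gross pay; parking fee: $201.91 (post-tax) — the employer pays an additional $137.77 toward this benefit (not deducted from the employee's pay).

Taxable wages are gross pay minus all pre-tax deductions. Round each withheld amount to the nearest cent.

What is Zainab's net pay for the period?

401(k) contribution: $7,641.52 × 0.065 = $496.70
Health savings account contribution: $273.94
Pre-tax total = $496.70 + $273.94 = $770.64
Taxable wages = $7,641.52 − $770.64 = $6,870.88
State tax withheld: $6,870.88 × 0.0385 = $264.53
City income tax: $6,870.88 × 0.035 = $240.48
Medicare tax: $7,641.52 × 0.0169 = $129.14
PFL insurance: $7,641.52 × 0.0121 = $92.46
Parking fee: $201.91
(Employer's $137.77 toward parking fee is not withheld from the employee.)
Total deductions = $496.70 + $273.94 + $264.53 + $240.48 + $129.14 + $92.46 + $201.91 = $1,699.16
Net pay = $7,641.52 − $1,699.16 = $5,942.36

$5,942.36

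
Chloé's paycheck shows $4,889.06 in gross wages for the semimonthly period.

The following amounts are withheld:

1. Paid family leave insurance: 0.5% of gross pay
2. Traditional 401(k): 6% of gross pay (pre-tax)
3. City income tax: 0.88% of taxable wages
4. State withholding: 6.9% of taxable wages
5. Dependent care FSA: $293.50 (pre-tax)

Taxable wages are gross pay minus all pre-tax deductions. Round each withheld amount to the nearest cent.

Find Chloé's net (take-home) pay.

$3,943.06

Traditional 401(k): $4,889.06 × 0.06 = $293.34
Dependent care FSA: $293.50
Pre-tax total = $293.34 + $293.50 = $586.84
Taxable wages = $4,889.06 − $586.84 = $4,302.22
State withholding: $4,302.22 × 0.069 = $296.85
City income tax: $4,302.22 × 0.0088 = $37.86
Paid family leave insurance: $4,889.06 × 0.005 = $24.45
Total deductions = $293.34 + $293.50 + $296.85 + $37.86 + $24.45 = $946.00
Net pay = $4,889.06 − $946.00 = $3,943.06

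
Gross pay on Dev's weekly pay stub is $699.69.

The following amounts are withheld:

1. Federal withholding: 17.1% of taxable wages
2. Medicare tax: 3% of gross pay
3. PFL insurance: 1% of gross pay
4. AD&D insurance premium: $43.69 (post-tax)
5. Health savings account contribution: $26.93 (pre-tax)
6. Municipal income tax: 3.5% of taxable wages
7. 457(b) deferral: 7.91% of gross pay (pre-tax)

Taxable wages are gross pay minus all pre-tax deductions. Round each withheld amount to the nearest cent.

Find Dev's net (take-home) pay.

Health savings account contribution: $26.93
457(b) deferral: $699.69 × 0.0791 = $55.35
Pre-tax total = $26.93 + $55.35 = $82.28
Taxable wages = $699.69 − $82.28 = $617.41
Federal withholding: $617.41 × 0.171 = $105.58
Municipal income tax: $617.41 × 0.035 = $21.61
Medicare tax: $699.69 × 0.03 = $20.99
PFL insurance: $699.69 × 0.01 = $7.00
AD&D insurance premium: $43.69
Total deductions = $26.93 + $55.35 + $105.58 + $21.61 + $20.99 + $7.00 + $43.69 = $281.15
Net pay = $699.69 − $281.15 = $418.54

$418.54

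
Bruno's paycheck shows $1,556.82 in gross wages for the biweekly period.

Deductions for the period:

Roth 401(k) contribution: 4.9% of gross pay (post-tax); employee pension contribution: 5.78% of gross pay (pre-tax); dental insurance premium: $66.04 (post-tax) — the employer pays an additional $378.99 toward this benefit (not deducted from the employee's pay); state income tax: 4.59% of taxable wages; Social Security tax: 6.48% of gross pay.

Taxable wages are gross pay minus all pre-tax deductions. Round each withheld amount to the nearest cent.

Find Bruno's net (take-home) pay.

Employee pension contribution: $1,556.82 × 0.0578 = $89.98
Taxable wages = $1,556.82 − $89.98 = $1,466.84
State income tax: $1,466.84 × 0.0459 = $67.33
Social Security tax: $1,556.82 × 0.0648 = $100.88
Roth 401(k) contribution: $1,556.82 × 0.049 = $76.28
Dental insurance premium: $66.04
(Employer's $378.99 toward dental insurance premium is not withheld from the employee.)
Total deductions = $89.98 + $67.33 + $100.88 + $76.28 + $66.04 = $400.51
Net pay = $1,556.82 − $400.51 = $1,156.31

$1,156.31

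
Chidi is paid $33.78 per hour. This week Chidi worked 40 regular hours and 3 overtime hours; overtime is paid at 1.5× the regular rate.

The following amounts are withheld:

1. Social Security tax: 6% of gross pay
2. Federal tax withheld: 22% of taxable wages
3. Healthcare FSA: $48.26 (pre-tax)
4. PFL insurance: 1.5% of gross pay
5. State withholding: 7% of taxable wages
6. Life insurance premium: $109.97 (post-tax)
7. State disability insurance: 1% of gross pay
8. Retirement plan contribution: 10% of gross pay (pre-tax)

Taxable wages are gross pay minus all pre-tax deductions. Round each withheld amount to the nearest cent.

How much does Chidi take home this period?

$688.55

Regular pay: 40 × $33.78 = $1,351.20
Overtime pay: 3 × $33.78 × 1.5 = $152.01
Gross pay = $1,351.20 + $152.01 = $1,503.21
Retirement plan contribution: $1,503.21 × 0.1 = $150.32
Healthcare FSA: $48.26
Pre-tax total = $150.32 + $48.26 = $198.58
Taxable wages = $1,503.21 − $198.58 = $1,304.63
Federal tax withheld: $1,304.63 × 0.22 = $287.02
State withholding: $1,304.63 × 0.07 = $91.32
Social Security tax: $1,503.21 × 0.06 = $90.19
State disability insurance: $1,503.21 × 0.01 = $15.03
PFL insurance: $1,503.21 × 0.015 = $22.55
Life insurance premium: $109.97
Total deductions = $150.32 + $48.26 + $287.02 + $91.32 + $90.19 + $15.03 + $22.55 + $109.97 = $814.66
Net pay = $1,503.21 − $814.66 = $688.55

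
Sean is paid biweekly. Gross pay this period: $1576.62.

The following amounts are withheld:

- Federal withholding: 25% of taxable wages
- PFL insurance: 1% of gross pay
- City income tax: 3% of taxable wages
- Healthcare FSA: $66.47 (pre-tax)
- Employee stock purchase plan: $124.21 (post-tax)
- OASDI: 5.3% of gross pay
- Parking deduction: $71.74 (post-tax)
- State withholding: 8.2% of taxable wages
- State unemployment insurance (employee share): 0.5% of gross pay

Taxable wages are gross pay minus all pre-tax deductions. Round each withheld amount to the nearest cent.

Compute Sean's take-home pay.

$660.32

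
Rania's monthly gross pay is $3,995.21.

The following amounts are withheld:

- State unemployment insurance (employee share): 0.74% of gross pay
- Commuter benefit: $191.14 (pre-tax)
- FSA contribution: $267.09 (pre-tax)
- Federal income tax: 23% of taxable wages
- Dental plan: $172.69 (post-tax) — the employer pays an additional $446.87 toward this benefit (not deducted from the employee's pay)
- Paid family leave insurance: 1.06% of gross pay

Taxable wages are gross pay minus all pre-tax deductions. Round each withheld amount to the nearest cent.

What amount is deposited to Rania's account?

FSA contribution: $267.09
Commuter benefit: $191.14
Pre-tax total = $267.09 + $191.14 = $458.23
Taxable wages = $3,995.21 − $458.23 = $3,536.98
Federal income tax: $3,536.98 × 0.23 = $813.51
Paid family leave insurance: $3,995.21 × 0.0106 = $42.35
State unemployment insurance (employee share): $3,995.21 × 0.0074 = $29.56
Dental plan: $172.69
(Employer's $446.87 toward dental plan is not withheld from the employee.)
Total deductions = $267.09 + $191.14 + $813.51 + $42.35 + $29.56 + $172.69 = $1,516.34
Net pay = $3,995.21 − $1,516.34 = $2,478.87

$2,478.87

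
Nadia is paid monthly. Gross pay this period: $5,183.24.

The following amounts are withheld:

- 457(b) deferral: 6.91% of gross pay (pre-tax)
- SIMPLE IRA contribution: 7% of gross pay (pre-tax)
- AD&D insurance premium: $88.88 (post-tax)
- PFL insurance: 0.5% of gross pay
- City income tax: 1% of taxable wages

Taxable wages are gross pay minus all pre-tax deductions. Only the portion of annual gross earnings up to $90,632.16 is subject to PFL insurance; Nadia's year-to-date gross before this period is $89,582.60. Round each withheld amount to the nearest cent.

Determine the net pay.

$4,323.50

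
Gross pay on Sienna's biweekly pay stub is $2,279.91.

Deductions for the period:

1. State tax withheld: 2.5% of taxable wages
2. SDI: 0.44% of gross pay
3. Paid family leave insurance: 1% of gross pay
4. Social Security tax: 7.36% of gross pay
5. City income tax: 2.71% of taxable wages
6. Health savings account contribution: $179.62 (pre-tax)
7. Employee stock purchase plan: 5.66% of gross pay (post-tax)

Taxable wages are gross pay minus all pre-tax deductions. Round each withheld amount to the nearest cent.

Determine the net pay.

$1,661.19

Health savings account contribution: $179.62
Taxable wages = $2,279.91 − $179.62 = $2,100.29
State tax withheld: $2,100.29 × 0.025 = $52.51
City income tax: $2,100.29 × 0.0271 = $56.92
Paid family leave insurance: $2,279.91 × 0.01 = $22.80
Social Security tax: $2,279.91 × 0.0736 = $167.80
SDI: $2,279.91 × 0.0044 = $10.03
Employee stock purchase plan: $2,279.91 × 0.0566 = $129.04
Total deductions = $179.62 + $52.51 + $56.92 + $22.80 + $167.80 + $10.03 + $129.04 = $618.72
Net pay = $2,279.91 − $618.72 = $1,661.19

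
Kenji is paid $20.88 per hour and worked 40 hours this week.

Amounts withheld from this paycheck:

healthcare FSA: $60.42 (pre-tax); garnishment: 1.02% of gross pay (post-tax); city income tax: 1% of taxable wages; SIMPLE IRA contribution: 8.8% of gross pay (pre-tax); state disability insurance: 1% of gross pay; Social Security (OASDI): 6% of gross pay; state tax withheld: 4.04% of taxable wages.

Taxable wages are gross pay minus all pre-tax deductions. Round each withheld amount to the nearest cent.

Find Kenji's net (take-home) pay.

$598.96

Gross pay: 40 × $20.88 = $835.20
SIMPLE IRA contribution: $835.20 × 0.088 = $73.50
Healthcare FSA: $60.42
Pre-tax total = $73.50 + $60.42 = $133.92
Taxable wages = $835.20 − $133.92 = $701.28
State tax withheld: $701.28 × 0.0404 = $28.33
City income tax: $701.28 × 0.01 = $7.01
State disability insurance: $835.20 × 0.01 = $8.35
Social Security (OASDI): $835.20 × 0.06 = $50.11
Garnishment: $835.20 × 0.0102 = $8.52
Total deductions = $73.50 + $60.42 + $28.33 + $7.01 + $8.35 + $50.11 + $8.52 = $236.24
Net pay = $835.20 − $236.24 = $598.96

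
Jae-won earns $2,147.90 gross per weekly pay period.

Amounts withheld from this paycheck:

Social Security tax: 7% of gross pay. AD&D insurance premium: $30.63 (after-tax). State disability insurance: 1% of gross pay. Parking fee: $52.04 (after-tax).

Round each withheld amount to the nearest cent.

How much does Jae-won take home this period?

$1,893.40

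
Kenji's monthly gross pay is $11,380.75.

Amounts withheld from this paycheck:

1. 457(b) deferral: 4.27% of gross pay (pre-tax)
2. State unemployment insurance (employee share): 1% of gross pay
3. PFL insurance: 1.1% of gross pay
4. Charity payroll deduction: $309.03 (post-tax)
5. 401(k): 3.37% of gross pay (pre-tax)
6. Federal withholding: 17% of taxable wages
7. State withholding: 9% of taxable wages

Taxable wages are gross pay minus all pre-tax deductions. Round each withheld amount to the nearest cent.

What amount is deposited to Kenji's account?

$7,230.31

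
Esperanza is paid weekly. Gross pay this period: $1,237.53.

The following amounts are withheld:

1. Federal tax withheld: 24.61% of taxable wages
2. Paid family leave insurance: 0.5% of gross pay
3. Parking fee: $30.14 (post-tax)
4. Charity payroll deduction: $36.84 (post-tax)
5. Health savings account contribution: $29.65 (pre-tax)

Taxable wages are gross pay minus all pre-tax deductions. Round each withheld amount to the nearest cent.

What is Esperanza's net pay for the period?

$837.45

Health savings account contribution: $29.65
Taxable wages = $1,237.53 − $29.65 = $1,207.88
Federal tax withheld: $1,207.88 × 0.2461 = $297.26
Paid family leave insurance: $1,237.53 × 0.005 = $6.19
Parking fee: $30.14
Charity payroll deduction: $36.84
Total deductions = $29.65 + $297.26 + $6.19 + $30.14 + $36.84 = $400.08
Net pay = $1,237.53 − $400.08 = $837.45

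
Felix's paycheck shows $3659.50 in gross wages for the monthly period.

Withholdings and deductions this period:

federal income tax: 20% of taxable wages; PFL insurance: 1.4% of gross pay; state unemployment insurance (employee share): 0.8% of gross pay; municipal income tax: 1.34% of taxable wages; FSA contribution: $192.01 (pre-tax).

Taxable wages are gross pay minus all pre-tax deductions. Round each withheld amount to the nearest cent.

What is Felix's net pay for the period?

$2647.02

FSA contribution: $192.01
Taxable wages = $3659.50 − $192.01 = $3467.49
Municipal income tax: $3467.49 × 0.0134 = $46.46
Federal income tax: $3467.49 × 0.2 = $693.50
PFL insurance: $3659.50 × 0.014 = $51.23
State unemployment insurance (employee share): $3659.50 × 0.008 = $29.28
Total deductions = $192.01 + $46.46 + $693.50 + $51.23 + $29.28 = $1012.48
Net pay = $3659.50 − $1012.48 = $2647.02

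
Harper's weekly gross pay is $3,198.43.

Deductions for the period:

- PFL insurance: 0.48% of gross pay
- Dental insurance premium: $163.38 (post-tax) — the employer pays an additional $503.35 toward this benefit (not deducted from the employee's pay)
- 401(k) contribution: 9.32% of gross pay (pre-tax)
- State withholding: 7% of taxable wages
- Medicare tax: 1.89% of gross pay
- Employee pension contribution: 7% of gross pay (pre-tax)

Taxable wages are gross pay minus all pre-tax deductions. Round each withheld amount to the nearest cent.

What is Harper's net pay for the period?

401(k) contribution: $3,198.43 × 0.0932 = $298.09
Employee pension contribution: $3,198.43 × 0.07 = $223.89
Pre-tax total = $298.09 + $223.89 = $521.98
Taxable wages = $3,198.43 − $521.98 = $2,676.45
State withholding: $2,676.45 × 0.07 = $187.35
PFL insurance: $3,198.43 × 0.0048 = $15.35
Medicare tax: $3,198.43 × 0.0189 = $60.45
Dental insurance premium: $163.38
(Employer's $503.35 toward dental insurance premium is not withheld from the employee.)
Total deductions = $298.09 + $223.89 + $187.35 + $15.35 + $60.45 + $163.38 = $948.51
Net pay = $3,198.43 − $948.51 = $2,249.92

$2,249.92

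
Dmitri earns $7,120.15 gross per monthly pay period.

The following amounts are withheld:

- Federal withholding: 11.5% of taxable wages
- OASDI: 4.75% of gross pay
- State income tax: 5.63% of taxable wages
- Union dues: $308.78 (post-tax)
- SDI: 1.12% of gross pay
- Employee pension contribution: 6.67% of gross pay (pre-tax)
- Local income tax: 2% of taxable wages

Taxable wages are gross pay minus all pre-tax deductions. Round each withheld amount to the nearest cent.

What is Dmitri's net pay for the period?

Employee pension contribution: $7,120.15 × 0.0667 = $474.91
Taxable wages = $7,120.15 − $474.91 = $6,645.24
State income tax: $6,645.24 × 0.0563 = $374.13
Local income tax: $6,645.24 × 0.02 = $132.90
Federal withholding: $6,645.24 × 0.115 = $764.20
OASDI: $7,120.15 × 0.0475 = $338.21
SDI: $7,120.15 × 0.0112 = $79.75
Union dues: $308.78
Total deductions = $474.91 + $374.13 + $132.90 + $764.20 + $338.21 + $79.75 + $308.78 = $2,472.88
Net pay = $7,120.15 − $2,472.88 = $4,647.27

$4,647.27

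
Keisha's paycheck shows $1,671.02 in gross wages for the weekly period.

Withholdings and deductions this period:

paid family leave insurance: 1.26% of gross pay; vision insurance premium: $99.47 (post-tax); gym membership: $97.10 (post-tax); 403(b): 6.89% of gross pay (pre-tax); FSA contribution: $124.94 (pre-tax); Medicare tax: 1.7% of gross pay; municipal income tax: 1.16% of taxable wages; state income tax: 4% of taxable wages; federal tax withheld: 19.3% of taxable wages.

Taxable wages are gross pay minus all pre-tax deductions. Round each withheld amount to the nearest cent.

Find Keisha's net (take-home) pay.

$834.91

FSA contribution: $124.94
403(b): $1,671.02 × 0.0689 = $115.13
Pre-tax total = $124.94 + $115.13 = $240.07
Taxable wages = $1,671.02 − $240.07 = $1,430.95
Federal tax withheld: $1,430.95 × 0.193 = $276.17
Municipal income tax: $1,430.95 × 0.0116 = $16.60
State income tax: $1,430.95 × 0.04 = $57.24
Medicare tax: $1,671.02 × 0.017 = $28.41
Paid family leave insurance: $1,671.02 × 0.0126 = $21.05
Vision insurance premium: $99.47
Gym membership: $97.10
Total deductions = $124.94 + $115.13 + $276.17 + $16.60 + $57.24 + $28.41 + $21.05 + $99.47 + $97.10 = $836.11
Net pay = $1,671.02 − $836.11 = $834.91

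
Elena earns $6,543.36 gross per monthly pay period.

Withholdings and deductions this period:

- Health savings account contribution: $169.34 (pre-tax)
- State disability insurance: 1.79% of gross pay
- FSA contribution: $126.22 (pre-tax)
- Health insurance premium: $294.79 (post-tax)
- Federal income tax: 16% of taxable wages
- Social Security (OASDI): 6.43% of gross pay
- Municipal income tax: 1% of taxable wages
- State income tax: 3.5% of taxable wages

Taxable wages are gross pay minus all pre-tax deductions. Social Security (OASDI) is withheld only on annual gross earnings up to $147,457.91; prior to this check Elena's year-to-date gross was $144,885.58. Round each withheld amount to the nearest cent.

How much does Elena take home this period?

$4,389.68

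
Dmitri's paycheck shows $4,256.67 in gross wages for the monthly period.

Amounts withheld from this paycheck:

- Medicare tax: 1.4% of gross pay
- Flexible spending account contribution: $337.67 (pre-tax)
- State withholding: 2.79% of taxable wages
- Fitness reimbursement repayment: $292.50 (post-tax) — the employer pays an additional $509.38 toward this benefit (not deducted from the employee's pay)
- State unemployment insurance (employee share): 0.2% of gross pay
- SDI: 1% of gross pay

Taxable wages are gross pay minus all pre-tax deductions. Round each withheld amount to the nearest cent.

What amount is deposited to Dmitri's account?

Flexible spending account contribution: $337.67
Taxable wages = $4,256.67 − $337.67 = $3,919.00
State withholding: $3,919.00 × 0.0279 = $109.34
SDI: $4,256.67 × 0.01 = $42.57
Medicare tax: $4,256.67 × 0.014 = $59.59
State unemployment insurance (employee share): $4,256.67 × 0.002 = $8.51
Fitness reimbursement repayment: $292.50
(Employer's $509.38 toward fitness reimbursement repayment is not withheld from the employee.)
Total deductions = $337.67 + $109.34 + $42.57 + $59.59 + $8.51 + $292.50 = $850.18
Net pay = $4,256.67 − $850.18 = $3,406.49

$3,406.49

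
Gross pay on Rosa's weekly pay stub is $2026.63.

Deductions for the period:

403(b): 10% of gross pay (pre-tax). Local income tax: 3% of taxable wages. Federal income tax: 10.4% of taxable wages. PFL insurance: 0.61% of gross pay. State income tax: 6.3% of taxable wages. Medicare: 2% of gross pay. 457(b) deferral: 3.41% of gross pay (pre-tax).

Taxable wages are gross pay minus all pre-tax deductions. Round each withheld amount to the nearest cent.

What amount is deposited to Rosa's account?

$1356.25

457(b) deferral: $2026.63 × 0.0341 = $69.11
403(b): $2026.63 × 0.1 = $202.66
Pre-tax total = $69.11 + $202.66 = $271.77
Taxable wages = $2026.63 − $271.77 = $1754.86
Local income tax: $1754.86 × 0.03 = $52.65
Federal income tax: $1754.86 × 0.104 = $182.51
State income tax: $1754.86 × 0.063 = $110.56
PFL insurance: $2026.63 × 0.0061 = $12.36
Medicare: $2026.63 × 0.02 = $40.53
Total deductions = $69.11 + $202.66 + $52.65 + $182.51 + $110.56 + $12.36 + $40.53 = $670.38
Net pay = $2026.63 − $670.38 = $1356.25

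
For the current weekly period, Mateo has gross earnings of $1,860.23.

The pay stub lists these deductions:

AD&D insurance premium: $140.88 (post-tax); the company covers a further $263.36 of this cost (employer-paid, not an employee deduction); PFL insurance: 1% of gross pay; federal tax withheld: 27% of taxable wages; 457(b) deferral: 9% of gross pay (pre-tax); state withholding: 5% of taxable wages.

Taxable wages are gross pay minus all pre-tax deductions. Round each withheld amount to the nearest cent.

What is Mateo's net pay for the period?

457(b) deferral: $1,860.23 × 0.09 = $167.42
Taxable wages = $1,860.23 − $167.42 = $1,692.81
Federal tax withheld: $1,692.81 × 0.27 = $457.06
State withholding: $1,692.81 × 0.05 = $84.64
PFL insurance: $1,860.23 × 0.01 = $18.60
AD&D insurance premium: $140.88
(Employer's $263.36 toward AD&D insurance premium is not withheld from the employee.)
Total deductions = $167.42 + $457.06 + $84.64 + $18.60 + $140.88 = $868.60
Net pay = $1,860.23 − $868.60 = $991.63

$991.63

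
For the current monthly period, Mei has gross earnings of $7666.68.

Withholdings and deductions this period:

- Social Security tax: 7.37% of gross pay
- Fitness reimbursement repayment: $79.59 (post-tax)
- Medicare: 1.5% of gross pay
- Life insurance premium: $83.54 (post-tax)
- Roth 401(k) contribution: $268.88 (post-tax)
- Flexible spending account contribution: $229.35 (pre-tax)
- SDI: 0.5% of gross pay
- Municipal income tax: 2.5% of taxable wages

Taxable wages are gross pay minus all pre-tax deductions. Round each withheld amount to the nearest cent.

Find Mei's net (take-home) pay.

$6101.03

Flexible spending account contribution: $229.35
Taxable wages = $7666.68 − $229.35 = $7437.33
Municipal income tax: $7437.33 × 0.025 = $185.93
SDI: $7666.68 × 0.005 = $38.33
Social Security tax: $7666.68 × 0.0737 = $565.03
Medicare: $7666.68 × 0.015 = $115.00
Fitness reimbursement repayment: $79.59
Roth 401(k) contribution: $268.88
Life insurance premium: $83.54
Total deductions = $229.35 + $185.93 + $38.33 + $565.03 + $115.00 + $79.59 + $268.88 + $83.54 = $1565.65
Net pay = $7666.68 − $1565.65 = $6101.03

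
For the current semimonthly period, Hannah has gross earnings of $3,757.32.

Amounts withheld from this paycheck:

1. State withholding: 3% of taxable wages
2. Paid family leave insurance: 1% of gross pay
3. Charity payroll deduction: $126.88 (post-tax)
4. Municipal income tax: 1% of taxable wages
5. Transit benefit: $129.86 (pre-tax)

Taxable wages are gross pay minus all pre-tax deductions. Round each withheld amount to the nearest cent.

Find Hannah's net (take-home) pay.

$3,317.92

Transit benefit: $129.86
Taxable wages = $3,757.32 − $129.86 = $3,627.46
State withholding: $3,627.46 × 0.03 = $108.82
Municipal income tax: $3,627.46 × 0.01 = $36.27
Paid family leave insurance: $3,757.32 × 0.01 = $37.57
Charity payroll deduction: $126.88
Total deductions = $129.86 + $108.82 + $36.27 + $37.57 + $126.88 = $439.40
Net pay = $3,757.32 − $439.40 = $3,317.92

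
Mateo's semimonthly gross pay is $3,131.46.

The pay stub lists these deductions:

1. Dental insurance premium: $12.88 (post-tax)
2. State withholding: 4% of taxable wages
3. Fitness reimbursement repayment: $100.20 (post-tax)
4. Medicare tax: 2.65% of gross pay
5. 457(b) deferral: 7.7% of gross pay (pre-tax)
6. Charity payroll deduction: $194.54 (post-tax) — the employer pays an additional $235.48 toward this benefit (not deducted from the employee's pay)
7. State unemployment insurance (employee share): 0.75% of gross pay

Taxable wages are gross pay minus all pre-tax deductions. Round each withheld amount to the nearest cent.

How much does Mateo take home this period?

457(b) deferral: $3,131.46 × 0.077 = $241.12
Taxable wages = $3,131.46 − $241.12 = $2,890.34
State withholding: $2,890.34 × 0.04 = $115.61
Medicare tax: $3,131.46 × 0.0265 = $82.98
State unemployment insurance (employee share): $3,131.46 × 0.0075 = $23.49
Dental insurance premium: $12.88
Charity payroll deduction: $194.54
Fitness reimbursement repayment: $100.20
(Employer's $235.48 toward charity payroll deduction is not withheld from the employee.)
Total deductions = $241.12 + $115.61 + $82.98 + $23.49 + $12.88 + $194.54 + $100.20 = $770.82
Net pay = $3,131.46 − $770.82 = $2,360.64

$2,360.64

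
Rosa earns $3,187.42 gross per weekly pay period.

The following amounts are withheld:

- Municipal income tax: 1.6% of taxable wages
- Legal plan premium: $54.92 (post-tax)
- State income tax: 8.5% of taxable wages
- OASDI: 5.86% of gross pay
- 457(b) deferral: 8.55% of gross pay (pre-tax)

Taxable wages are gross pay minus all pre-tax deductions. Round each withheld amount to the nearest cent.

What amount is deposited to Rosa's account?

$2,378.79

457(b) deferral: $3,187.42 × 0.0855 = $272.52
Taxable wages = $3,187.42 − $272.52 = $2,914.90
Municipal income tax: $2,914.90 × 0.016 = $46.64
State income tax: $2,914.90 × 0.085 = $247.77
OASDI: $3,187.42 × 0.0586 = $186.78
Legal plan premium: $54.92
Total deductions = $272.52 + $46.64 + $247.77 + $186.78 + $54.92 = $808.63
Net pay = $3,187.42 − $808.63 = $2,378.79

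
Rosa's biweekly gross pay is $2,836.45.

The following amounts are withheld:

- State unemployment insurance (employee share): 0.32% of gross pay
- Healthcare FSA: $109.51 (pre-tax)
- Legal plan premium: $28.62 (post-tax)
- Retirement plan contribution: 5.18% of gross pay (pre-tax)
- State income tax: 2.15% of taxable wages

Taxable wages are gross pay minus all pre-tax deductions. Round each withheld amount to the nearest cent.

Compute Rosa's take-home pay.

$2,486.84

Retirement plan contribution: $2,836.45 × 0.0518 = $146.93
Healthcare FSA: $109.51
Pre-tax total = $146.93 + $109.51 = $256.44
Taxable wages = $2,836.45 − $256.44 = $2,580.01
State income tax: $2,580.01 × 0.0215 = $55.47
State unemployment insurance (employee share): $2,836.45 × 0.0032 = $9.08
Legal plan premium: $28.62
Total deductions = $146.93 + $109.51 + $55.47 + $9.08 + $28.62 = $349.61
Net pay = $2,836.45 − $349.61 = $2,486.84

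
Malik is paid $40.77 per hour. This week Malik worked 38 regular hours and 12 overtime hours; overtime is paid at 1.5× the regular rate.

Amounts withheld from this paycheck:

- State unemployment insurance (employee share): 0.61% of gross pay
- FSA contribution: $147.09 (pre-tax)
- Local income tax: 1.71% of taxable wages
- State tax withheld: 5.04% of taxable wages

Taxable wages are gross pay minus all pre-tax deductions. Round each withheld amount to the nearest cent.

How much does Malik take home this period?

$1977.91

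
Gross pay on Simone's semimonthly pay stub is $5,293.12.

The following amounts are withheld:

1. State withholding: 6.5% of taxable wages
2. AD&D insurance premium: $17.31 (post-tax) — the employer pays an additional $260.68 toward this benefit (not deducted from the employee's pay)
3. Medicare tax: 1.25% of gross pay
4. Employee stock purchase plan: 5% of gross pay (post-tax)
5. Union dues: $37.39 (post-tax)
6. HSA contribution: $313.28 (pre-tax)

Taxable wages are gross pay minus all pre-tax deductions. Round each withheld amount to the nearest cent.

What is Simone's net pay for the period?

HSA contribution: $313.28
Taxable wages = $5,293.12 − $313.28 = $4,979.84
State withholding: $4,979.84 × 0.065 = $323.69
Medicare tax: $5,293.12 × 0.0125 = $66.16
Employee stock purchase plan: $5,293.12 × 0.05 = $264.66
Union dues: $37.39
AD&D insurance premium: $17.31
(Employer's $260.68 toward AD&D insurance premium is not withheld from the employee.)
Total deductions = $313.28 + $323.69 + $66.16 + $264.66 + $37.39 + $17.31 = $1,022.49
Net pay = $5,293.12 − $1,022.49 = $4,270.63

$4,270.63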